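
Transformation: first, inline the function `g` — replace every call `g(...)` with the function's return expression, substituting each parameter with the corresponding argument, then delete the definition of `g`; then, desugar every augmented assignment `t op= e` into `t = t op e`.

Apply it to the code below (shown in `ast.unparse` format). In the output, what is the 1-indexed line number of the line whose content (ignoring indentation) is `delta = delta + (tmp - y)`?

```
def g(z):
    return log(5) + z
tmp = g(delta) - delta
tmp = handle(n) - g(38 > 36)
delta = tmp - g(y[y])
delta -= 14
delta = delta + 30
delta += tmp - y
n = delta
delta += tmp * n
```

6

Transformed code:
tmp = log(5) + delta - delta
tmp = handle(n) - (log(5) + (38 > 36))
delta = tmp - (log(5) + y[y])
delta = delta - 14
delta = delta + 30
delta = delta + (tmp - y)
n = delta
delta = delta + tmp * n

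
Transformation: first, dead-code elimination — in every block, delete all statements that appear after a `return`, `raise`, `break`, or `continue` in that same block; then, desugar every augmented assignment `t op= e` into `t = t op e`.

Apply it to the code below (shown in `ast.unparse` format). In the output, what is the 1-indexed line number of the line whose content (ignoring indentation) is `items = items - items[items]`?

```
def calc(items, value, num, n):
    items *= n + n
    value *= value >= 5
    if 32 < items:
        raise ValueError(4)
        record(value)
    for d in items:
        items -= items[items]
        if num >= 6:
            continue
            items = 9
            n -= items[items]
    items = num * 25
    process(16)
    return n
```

7

Transformed code:
def calc(items, value, num, n):
    items = items * (n + n)
    value = value * (value >= 5)
    if 32 < items:
        raise ValueError(4)
    for d in items:
        items = items - items[items]
        if num >= 6:
            continue
    items = num * 25
    process(16)
    return n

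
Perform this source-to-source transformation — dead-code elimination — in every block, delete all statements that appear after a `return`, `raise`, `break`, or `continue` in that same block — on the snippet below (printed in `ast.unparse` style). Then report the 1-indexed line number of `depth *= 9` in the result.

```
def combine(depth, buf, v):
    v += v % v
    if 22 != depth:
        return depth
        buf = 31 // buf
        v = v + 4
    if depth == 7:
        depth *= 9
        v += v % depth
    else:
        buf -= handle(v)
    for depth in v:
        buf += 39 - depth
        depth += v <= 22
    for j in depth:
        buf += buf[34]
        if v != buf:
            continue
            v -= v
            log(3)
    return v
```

6

Transformed code:
def combine(depth, buf, v):
    v += v % v
    if 22 != depth:
        return depth
    if depth == 7:
        depth *= 9
        v += v % depth
    else:
        buf -= handle(v)
    for depth in v:
        buf += 39 - depth
        depth += v <= 22
    for j in depth:
        buf += buf[34]
        if v != buf:
            continue
    return v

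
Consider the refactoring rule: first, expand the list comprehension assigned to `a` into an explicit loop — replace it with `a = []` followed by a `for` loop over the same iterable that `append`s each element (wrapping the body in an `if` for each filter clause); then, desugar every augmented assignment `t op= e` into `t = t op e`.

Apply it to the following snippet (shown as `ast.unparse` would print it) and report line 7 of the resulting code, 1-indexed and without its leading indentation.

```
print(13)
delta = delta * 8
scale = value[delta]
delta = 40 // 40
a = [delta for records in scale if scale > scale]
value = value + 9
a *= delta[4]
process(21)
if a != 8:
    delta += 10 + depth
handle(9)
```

if scale > scale:

Transformed code:
print(13)
delta = delta * 8
scale = value[delta]
delta = 40 // 40
a = []
for records in scale:
    if scale > scale:
        a.append(delta)
value = value + 9
a = a * delta[4]
process(21)
if a != 8:
    delta = delta + (10 + depth)
handle(9)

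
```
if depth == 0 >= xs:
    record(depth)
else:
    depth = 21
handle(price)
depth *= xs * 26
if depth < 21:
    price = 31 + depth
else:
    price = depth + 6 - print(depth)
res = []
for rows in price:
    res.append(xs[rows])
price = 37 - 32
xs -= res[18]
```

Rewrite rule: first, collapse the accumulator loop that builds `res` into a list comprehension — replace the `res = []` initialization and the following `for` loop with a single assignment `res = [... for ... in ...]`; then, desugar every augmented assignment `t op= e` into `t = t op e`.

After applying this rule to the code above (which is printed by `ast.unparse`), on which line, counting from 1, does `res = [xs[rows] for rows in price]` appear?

Transformed code:
if depth == 0 >= xs:
    record(depth)
else:
    depth = 21
handle(price)
depth = depth * (xs * 26)
if depth < 21:
    price = 31 + depth
else:
    price = depth + 6 - print(depth)
res = [xs[rows] for rows in price]
price = 37 - 32
xs = xs - res[18]

11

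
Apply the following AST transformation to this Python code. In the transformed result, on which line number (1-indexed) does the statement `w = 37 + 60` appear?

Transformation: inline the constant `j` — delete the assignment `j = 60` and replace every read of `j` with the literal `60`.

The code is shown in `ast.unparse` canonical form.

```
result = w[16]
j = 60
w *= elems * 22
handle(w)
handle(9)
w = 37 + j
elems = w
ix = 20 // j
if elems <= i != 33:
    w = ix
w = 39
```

Transformed code:
result = w[16]
w *= elems * 22
handle(w)
handle(9)
w = 37 + 60
elems = w
ix = 20 // 60
if elems <= i != 33:
    w = ix
w = 39

5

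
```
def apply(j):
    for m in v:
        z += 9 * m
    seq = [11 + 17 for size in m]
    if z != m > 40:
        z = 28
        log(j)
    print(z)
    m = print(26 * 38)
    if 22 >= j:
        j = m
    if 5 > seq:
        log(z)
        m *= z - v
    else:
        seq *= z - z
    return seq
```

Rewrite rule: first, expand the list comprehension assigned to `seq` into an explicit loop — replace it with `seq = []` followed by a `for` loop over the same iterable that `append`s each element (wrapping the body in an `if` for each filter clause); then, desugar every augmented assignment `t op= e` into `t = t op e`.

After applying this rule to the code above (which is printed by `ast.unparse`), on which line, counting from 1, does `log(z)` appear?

15

Transformed code:
def apply(j):
    for m in v:
        z = z + 9 * m
    seq = []
    for size in m:
        seq.append(11 + 17)
    if z != m > 40:
        z = 28
        log(j)
    print(z)
    m = print(26 * 38)
    if 22 >= j:
        j = m
    if 5 > seq:
        log(z)
        m = m * (z - v)
    else:
        seq = seq * (z - z)
    return seq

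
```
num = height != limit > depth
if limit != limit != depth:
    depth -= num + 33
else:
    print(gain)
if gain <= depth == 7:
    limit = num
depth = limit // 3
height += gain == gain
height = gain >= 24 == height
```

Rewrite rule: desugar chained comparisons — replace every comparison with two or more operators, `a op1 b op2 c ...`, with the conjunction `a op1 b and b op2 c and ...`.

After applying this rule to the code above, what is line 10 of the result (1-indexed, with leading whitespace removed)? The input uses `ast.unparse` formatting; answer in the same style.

Transformed code:
num = height != limit and limit > depth
if limit != limit and limit != depth:
    depth -= num + 33
else:
    print(gain)
if gain <= depth and depth == 7:
    limit = num
depth = limit // 3
height += gain == gain
height = gain >= 24 and 24 == height

height = gain >= 24 and 24 == height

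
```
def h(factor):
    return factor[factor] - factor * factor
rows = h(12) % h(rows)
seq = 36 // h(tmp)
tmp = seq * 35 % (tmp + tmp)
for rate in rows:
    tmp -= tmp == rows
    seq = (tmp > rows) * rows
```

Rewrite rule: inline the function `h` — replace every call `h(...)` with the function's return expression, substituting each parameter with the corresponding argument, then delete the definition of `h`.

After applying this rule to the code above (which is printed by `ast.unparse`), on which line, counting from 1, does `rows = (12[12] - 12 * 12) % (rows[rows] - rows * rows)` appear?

Transformed code:
rows = (12[12] - 12 * 12) % (rows[rows] - rows * rows)
seq = 36 // (tmp[tmp] - tmp * tmp)
tmp = seq * 35 % (tmp + tmp)
for rate in rows:
    tmp -= tmp == rows
    seq = (tmp > rows) * rows

1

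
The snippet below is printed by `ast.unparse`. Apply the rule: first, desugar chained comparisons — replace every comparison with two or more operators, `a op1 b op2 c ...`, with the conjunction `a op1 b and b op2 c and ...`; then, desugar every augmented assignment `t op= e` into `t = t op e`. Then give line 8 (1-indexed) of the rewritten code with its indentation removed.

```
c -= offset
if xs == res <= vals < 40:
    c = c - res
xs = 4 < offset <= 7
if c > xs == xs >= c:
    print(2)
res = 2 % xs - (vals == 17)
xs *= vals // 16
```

Transformed code:
c = c - offset
if xs == res and res <= vals and (vals < 40):
    c = c - res
xs = 4 < offset and offset <= 7
if c > xs and xs == xs and (xs >= c):
    print(2)
res = 2 % xs - (vals == 17)
xs = xs * (vals // 16)

xs = xs * (vals // 16)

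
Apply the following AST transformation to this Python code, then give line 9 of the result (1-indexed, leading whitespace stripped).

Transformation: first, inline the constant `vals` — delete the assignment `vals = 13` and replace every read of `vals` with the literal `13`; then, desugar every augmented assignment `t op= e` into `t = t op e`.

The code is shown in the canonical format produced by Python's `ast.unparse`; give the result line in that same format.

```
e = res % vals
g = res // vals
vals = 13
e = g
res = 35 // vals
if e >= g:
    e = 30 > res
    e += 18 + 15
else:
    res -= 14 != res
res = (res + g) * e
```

res = res - (14 != res)

Transformed code:
e = res % 13
g = res // 13
e = g
res = 35 // 13
if e >= g:
    e = 30 > res
    e = e + (18 + 15)
else:
    res = res - (14 != res)
res = (res + g) * e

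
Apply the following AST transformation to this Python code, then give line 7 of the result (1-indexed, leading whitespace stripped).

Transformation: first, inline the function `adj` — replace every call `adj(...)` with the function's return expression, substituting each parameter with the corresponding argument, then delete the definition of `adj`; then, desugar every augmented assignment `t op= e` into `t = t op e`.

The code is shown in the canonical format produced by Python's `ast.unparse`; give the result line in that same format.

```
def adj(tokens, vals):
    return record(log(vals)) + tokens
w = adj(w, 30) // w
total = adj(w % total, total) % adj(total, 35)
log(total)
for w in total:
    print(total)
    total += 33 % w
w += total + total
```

Transformed code:
w = (record(log(30)) + w) // w
total = (record(log(total)) + w % total) % (record(log(35)) + total)
log(total)
for w in total:
    print(total)
    total = total + 33 % w
w = w + (total + total)

w = w + (total + total)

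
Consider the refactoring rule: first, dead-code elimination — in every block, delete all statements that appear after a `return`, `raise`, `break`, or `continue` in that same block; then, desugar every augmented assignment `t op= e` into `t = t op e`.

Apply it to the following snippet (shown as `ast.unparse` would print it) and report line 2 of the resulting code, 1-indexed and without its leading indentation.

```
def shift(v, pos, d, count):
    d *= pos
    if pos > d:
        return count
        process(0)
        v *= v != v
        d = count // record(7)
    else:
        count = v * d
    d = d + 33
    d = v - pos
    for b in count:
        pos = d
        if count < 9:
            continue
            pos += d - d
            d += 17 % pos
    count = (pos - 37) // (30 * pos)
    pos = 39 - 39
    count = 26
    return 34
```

d = d * pos

Transformed code:
def shift(v, pos, d, count):
    d = d * pos
    if pos > d:
        return count
    else:
        count = v * d
    d = d + 33
    d = v - pos
    for b in count:
        pos = d
        if count < 9:
            continue
    count = (pos - 37) // (30 * pos)
    pos = 39 - 39
    count = 26
    return 34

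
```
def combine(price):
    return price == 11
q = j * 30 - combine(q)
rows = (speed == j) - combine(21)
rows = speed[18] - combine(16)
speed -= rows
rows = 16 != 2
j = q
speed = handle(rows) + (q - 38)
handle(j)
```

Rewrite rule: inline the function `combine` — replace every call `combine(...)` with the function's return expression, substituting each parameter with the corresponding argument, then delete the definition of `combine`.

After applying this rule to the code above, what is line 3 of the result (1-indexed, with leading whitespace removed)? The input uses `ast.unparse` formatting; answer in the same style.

rows = speed[18] - (16 == 11)

Transformed code:
q = j * 30 - (q == 11)
rows = (speed == j) - (21 == 11)
rows = speed[18] - (16 == 11)
speed -= rows
rows = 16 != 2
j = q
speed = handle(rows) + (q - 38)
handle(j)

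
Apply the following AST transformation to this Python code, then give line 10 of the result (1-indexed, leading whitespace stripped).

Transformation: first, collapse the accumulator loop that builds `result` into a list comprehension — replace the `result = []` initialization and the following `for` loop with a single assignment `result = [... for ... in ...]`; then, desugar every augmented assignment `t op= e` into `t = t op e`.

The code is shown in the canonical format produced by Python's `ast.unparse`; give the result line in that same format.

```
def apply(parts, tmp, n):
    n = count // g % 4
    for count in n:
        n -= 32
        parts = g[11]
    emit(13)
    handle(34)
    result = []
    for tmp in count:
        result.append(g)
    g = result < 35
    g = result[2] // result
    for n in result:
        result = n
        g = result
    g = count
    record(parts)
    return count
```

Transformed code:
def apply(parts, tmp, n):
    n = count // g % 4
    for count in n:
        n = n - 32
        parts = g[11]
    emit(13)
    handle(34)
    result = [g for tmp in count]
    g = result < 35
    g = result[2] // result
    for n in result:
        result = n
        g = result
    g = count
    record(parts)
    return count

g = result[2] // result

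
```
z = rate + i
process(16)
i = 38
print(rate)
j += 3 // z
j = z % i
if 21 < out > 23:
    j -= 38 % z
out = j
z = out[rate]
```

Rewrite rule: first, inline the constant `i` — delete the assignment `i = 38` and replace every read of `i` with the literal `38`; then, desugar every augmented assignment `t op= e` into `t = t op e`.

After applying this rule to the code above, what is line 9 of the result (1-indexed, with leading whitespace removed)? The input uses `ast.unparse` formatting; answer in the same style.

Transformed code:
z = rate + 38
process(16)
print(rate)
j = j + 3 // z
j = z % 38
if 21 < out > 23:
    j = j - 38 % z
out = j
z = out[rate]

z = out[rate]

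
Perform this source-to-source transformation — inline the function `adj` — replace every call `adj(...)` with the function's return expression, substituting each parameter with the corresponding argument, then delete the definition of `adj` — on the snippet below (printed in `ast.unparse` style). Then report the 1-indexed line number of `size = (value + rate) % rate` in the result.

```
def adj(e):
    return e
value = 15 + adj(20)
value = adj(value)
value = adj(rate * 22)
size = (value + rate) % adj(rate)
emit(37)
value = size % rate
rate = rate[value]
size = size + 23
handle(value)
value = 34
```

4

Transformed code:
value = 15 + 20
value = value
value = rate * 22
size = (value + rate) % rate
emit(37)
value = size % rate
rate = rate[value]
size = size + 23
handle(value)
value = 34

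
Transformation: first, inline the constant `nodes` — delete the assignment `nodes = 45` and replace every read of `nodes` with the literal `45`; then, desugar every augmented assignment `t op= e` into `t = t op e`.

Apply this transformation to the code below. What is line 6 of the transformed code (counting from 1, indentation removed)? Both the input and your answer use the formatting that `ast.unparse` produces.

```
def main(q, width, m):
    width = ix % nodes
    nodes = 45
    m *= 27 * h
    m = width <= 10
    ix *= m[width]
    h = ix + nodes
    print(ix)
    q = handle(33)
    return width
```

h = ix + 45

Transformed code:
def main(q, width, m):
    width = ix % 45
    m = m * (27 * h)
    m = width <= 10
    ix = ix * m[width]
    h = ix + 45
    print(ix)
    q = handle(33)
    return width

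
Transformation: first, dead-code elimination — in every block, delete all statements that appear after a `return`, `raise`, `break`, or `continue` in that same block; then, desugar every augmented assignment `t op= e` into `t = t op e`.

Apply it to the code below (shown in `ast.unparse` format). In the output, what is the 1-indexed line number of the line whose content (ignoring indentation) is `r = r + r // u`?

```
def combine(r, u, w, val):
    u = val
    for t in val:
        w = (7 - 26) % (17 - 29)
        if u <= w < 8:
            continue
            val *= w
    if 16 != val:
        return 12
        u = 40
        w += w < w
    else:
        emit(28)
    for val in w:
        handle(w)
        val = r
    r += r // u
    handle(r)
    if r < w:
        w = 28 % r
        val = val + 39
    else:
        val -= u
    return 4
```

Transformed code:
def combine(r, u, w, val):
    u = val
    for t in val:
        w = (7 - 26) % (17 - 29)
        if u <= w < 8:
            continue
    if 16 != val:
        return 12
    else:
        emit(28)
    for val in w:
        handle(w)
        val = r
    r = r + r // u
    handle(r)
    if r < w:
        w = 28 % r
        val = val + 39
    else:
        val = val - u
    return 4

14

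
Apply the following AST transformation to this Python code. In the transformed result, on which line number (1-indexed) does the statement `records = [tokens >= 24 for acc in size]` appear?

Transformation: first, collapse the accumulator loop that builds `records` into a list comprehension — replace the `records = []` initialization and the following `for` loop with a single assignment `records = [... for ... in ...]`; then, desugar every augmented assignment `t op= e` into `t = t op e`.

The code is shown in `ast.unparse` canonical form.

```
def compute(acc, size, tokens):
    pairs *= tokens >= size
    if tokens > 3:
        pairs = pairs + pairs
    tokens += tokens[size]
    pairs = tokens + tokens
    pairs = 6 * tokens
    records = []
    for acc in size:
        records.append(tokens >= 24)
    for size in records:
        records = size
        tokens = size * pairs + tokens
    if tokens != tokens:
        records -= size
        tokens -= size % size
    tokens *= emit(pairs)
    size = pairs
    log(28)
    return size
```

Transformed code:
def compute(acc, size, tokens):
    pairs = pairs * (tokens >= size)
    if tokens > 3:
        pairs = pairs + pairs
    tokens = tokens + tokens[size]
    pairs = tokens + tokens
    pairs = 6 * tokens
    records = [tokens >= 24 for acc in size]
    for size in records:
        records = size
        tokens = size * pairs + tokens
    if tokens != tokens:
        records = records - size
        tokens = tokens - size % size
    tokens = tokens * emit(pairs)
    size = pairs
    log(28)
    return size

8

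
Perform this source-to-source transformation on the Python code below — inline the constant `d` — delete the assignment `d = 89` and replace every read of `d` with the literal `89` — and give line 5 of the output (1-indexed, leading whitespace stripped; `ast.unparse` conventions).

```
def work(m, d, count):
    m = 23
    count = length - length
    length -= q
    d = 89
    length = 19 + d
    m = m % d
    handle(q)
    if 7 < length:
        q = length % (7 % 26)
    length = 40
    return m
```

Transformed code:
def work(m, d, count):
    m = 23
    count = length - length
    length -= q
    length = 19 + 89
    m = m % 89
    handle(q)
    if 7 < length:
        q = length % (7 % 26)
    length = 40
    return m

length = 19 + 89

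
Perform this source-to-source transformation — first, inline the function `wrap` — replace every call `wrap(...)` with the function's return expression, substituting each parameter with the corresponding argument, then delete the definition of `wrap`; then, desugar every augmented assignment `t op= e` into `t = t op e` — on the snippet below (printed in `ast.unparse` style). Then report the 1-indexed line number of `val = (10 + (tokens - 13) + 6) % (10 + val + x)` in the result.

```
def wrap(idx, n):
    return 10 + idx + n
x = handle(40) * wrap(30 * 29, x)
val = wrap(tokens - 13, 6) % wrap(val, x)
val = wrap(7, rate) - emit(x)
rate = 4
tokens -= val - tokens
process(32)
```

2

Transformed code:
x = handle(40) * (10 + 30 * 29 + x)
val = (10 + (tokens - 13) + 6) % (10 + val + x)
val = 10 + 7 + rate - emit(x)
rate = 4
tokens = tokens - (val - tokens)
process(32)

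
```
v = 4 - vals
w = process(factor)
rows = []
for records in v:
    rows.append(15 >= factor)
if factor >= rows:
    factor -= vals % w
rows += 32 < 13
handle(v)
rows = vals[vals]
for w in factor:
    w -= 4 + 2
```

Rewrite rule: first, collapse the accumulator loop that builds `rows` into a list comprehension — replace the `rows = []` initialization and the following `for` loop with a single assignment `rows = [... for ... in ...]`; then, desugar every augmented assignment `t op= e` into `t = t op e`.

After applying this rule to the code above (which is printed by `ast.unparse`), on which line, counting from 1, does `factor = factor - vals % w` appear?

5

Transformed code:
v = 4 - vals
w = process(factor)
rows = [15 >= factor for records in v]
if factor >= rows:
    factor = factor - vals % w
rows = rows + (32 < 13)
handle(v)
rows = vals[vals]
for w in factor:
    w = w - (4 + 2)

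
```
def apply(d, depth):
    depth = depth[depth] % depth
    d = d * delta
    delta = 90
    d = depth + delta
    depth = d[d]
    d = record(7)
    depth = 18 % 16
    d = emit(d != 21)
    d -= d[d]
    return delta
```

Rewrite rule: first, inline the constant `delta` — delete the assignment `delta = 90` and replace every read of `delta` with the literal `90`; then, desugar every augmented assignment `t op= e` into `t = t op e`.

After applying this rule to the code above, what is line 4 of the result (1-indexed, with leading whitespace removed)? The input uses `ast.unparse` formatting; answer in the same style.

d = depth + 90

Transformed code:
def apply(d, depth):
    depth = depth[depth] % depth
    d = d * 90
    d = depth + 90
    depth = d[d]
    d = record(7)
    depth = 18 % 16
    d = emit(d != 21)
    d = d - d[d]
    return 90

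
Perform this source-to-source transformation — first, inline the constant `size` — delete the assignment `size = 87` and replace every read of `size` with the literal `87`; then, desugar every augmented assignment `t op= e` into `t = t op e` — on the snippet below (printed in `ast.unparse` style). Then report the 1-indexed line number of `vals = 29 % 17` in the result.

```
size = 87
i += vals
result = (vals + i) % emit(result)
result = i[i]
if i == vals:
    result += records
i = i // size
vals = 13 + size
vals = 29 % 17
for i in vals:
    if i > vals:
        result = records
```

8

Transformed code:
i = i + vals
result = (vals + i) % emit(result)
result = i[i]
if i == vals:
    result = result + records
i = i // 87
vals = 13 + 87
vals = 29 % 17
for i in vals:
    if i > vals:
        result = records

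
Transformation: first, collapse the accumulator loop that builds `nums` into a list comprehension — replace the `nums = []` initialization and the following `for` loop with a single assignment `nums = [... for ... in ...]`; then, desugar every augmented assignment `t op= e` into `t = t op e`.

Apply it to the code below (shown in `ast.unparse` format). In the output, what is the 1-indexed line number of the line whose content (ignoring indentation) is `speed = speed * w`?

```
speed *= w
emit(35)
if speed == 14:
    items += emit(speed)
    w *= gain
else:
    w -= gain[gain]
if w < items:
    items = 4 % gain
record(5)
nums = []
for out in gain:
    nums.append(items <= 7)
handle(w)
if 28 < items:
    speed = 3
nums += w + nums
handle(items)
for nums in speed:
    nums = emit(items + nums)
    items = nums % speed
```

1

Transformed code:
speed = speed * w
emit(35)
if speed == 14:
    items = items + emit(speed)
    w = w * gain
else:
    w = w - gain[gain]
if w < items:
    items = 4 % gain
record(5)
nums = [items <= 7 for out in gain]
handle(w)
if 28 < items:
    speed = 3
nums = nums + (w + nums)
handle(items)
for nums in speed:
    nums = emit(items + nums)
    items = nums % speed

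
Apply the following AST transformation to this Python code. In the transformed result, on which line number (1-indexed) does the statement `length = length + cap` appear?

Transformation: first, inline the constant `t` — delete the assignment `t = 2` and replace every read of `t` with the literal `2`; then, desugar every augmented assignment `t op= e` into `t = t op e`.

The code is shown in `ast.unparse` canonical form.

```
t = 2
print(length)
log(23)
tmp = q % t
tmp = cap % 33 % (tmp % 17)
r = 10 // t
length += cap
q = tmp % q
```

Transformed code:
print(length)
log(23)
tmp = q % 2
tmp = cap % 33 % (tmp % 17)
r = 10 // 2
length = length + cap
q = tmp % q

6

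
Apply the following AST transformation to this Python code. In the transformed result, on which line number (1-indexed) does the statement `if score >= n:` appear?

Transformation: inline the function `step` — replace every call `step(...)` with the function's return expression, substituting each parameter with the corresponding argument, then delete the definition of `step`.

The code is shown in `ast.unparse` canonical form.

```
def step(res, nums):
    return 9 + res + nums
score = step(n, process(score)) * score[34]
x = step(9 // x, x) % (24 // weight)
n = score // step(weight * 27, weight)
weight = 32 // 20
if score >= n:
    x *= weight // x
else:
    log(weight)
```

5

Transformed code:
score = (9 + n + process(score)) * score[34]
x = (9 + 9 // x + x) % (24 // weight)
n = score // (9 + weight * 27 + weight)
weight = 32 // 20
if score >= n:
    x *= weight // x
else:
    log(weight)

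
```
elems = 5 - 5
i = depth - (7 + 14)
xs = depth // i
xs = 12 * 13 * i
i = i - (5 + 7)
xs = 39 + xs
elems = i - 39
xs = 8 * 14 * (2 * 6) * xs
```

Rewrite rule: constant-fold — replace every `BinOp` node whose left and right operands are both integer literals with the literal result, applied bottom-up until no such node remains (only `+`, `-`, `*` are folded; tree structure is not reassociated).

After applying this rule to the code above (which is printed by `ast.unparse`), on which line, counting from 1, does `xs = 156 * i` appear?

4

Transformed code:
elems = 0
i = depth - 21
xs = depth // i
xs = 156 * i
i = i - 12
xs = 39 + xs
elems = i - 39
xs = 1344 * xs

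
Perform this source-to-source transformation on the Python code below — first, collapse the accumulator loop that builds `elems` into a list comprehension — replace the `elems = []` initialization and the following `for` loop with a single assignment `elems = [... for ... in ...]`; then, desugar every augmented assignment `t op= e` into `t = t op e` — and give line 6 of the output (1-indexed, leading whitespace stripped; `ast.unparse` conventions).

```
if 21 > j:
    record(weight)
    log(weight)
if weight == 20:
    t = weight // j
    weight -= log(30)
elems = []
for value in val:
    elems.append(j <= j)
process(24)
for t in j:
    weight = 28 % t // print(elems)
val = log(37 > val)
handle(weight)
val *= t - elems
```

Transformed code:
if 21 > j:
    record(weight)
    log(weight)
if weight == 20:
    t = weight // j
    weight = weight - log(30)
elems = [j <= j for value in val]
process(24)
for t in j:
    weight = 28 % t // print(elems)
val = log(37 > val)
handle(weight)
val = val * (t - elems)

weight = weight - log(30)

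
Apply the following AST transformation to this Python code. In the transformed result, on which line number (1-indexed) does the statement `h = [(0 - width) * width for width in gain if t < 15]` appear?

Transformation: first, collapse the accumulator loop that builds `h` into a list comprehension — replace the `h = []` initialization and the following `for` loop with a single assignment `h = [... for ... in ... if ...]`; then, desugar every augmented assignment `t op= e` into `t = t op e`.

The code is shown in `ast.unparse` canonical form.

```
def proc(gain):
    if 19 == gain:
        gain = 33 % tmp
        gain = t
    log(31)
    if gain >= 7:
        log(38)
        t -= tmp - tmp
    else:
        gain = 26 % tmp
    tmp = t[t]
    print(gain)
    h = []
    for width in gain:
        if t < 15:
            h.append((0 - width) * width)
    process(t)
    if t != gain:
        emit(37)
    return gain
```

Transformed code:
def proc(gain):
    if 19 == gain:
        gain = 33 % tmp
        gain = t
    log(31)
    if gain >= 7:
        log(38)
        t = t - (tmp - tmp)
    else:
        gain = 26 % tmp
    tmp = t[t]
    print(gain)
    h = [(0 - width) * width for width in gain if t < 15]
    process(t)
    if t != gain:
        emit(37)
    return gain

13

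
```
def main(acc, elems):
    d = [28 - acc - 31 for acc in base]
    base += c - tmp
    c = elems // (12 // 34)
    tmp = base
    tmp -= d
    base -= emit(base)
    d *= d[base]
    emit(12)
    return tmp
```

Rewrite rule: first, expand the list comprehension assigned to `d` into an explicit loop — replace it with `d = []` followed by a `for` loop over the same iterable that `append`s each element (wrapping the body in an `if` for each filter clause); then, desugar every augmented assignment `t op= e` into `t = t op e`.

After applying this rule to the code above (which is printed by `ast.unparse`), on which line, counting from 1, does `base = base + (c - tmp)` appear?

5

Transformed code:
def main(acc, elems):
    d = []
    for acc in base:
        d.append(28 - acc - 31)
    base = base + (c - tmp)
    c = elems // (12 // 34)
    tmp = base
    tmp = tmp - d
    base = base - emit(base)
    d = d * d[base]
    emit(12)
    return tmp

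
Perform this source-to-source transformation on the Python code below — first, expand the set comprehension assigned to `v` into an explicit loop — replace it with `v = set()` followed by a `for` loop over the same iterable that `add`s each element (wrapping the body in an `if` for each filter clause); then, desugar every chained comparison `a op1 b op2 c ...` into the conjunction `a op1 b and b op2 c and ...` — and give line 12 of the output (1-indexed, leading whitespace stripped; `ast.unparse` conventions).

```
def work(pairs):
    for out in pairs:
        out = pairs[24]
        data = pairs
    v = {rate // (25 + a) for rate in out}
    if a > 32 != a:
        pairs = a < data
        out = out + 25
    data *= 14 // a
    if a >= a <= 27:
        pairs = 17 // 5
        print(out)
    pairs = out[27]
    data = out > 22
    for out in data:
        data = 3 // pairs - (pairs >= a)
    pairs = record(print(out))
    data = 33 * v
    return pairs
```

if a >= a and a <= 27:

Transformed code:
def work(pairs):
    for out in pairs:
        out = pairs[24]
        data = pairs
    v = set()
    for rate in out:
        v.add(rate // (25 + a))
    if a > 32 and 32 != a:
        pairs = a < data
        out = out + 25
    data *= 14 // a
    if a >= a and a <= 27:
        pairs = 17 // 5
        print(out)
    pairs = out[27]
    data = out > 22
    for out in data:
        data = 3 // pairs - (pairs >= a)
    pairs = record(print(out))
    data = 33 * v
    return pairs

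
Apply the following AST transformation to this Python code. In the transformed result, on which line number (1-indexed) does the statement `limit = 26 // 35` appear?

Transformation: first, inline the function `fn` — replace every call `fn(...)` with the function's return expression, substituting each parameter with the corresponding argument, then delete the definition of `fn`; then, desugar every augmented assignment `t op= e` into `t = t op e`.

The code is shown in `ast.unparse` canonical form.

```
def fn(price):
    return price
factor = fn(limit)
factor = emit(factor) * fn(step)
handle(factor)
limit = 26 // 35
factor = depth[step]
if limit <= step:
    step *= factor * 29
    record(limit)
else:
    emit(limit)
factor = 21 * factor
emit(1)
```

Transformed code:
factor = limit
factor = emit(factor) * step
handle(factor)
limit = 26 // 35
factor = depth[step]
if limit <= step:
    step = step * (factor * 29)
    record(limit)
else:
    emit(limit)
factor = 21 * factor
emit(1)

4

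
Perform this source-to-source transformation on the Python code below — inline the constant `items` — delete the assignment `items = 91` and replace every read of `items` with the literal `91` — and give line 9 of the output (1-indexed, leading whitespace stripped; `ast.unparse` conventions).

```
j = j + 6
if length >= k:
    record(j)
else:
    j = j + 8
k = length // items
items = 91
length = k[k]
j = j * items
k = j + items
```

k = j + 91

Transformed code:
j = j + 6
if length >= k:
    record(j)
else:
    j = j + 8
k = length // 91
length = k[k]
j = j * 91
k = j + 91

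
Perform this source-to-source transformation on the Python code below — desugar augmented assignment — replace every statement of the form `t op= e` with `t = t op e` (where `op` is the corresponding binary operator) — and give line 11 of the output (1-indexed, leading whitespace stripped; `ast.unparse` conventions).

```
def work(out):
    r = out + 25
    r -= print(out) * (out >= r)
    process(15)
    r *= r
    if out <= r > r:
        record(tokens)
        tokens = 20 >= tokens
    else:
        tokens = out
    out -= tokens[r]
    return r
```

Transformed code:
def work(out):
    r = out + 25
    r = r - print(out) * (out >= r)
    process(15)
    r = r * r
    if out <= r > r:
        record(tokens)
        tokens = 20 >= tokens
    else:
        tokens = out
    out = out - tokens[r]
    return r

out = out - tokens[r]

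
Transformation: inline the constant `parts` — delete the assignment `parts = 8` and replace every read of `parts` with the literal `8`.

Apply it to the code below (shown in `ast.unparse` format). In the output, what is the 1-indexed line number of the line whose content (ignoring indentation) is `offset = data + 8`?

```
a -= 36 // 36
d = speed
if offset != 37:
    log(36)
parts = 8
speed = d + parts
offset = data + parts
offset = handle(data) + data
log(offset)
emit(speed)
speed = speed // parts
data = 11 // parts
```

6

Transformed code:
a -= 36 // 36
d = speed
if offset != 37:
    log(36)
speed = d + 8
offset = data + 8
offset = handle(data) + data
log(offset)
emit(speed)
speed = speed // 8
data = 11 // 8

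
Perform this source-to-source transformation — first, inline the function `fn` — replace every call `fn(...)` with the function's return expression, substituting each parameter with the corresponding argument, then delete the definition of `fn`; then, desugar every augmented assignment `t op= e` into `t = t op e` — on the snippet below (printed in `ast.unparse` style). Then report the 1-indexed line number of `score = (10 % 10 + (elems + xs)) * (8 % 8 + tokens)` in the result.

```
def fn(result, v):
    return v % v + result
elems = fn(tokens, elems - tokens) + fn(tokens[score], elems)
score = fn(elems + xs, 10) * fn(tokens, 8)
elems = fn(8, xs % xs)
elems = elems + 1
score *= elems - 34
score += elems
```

Transformed code:
elems = (elems - tokens) % (elems - tokens) + tokens + (elems % elems + tokens[score])
score = (10 % 10 + (elems + xs)) * (8 % 8 + tokens)
elems = xs % xs % (xs % xs) + 8
elems = elems + 1
score = score * (elems - 34)
score = score + elems

2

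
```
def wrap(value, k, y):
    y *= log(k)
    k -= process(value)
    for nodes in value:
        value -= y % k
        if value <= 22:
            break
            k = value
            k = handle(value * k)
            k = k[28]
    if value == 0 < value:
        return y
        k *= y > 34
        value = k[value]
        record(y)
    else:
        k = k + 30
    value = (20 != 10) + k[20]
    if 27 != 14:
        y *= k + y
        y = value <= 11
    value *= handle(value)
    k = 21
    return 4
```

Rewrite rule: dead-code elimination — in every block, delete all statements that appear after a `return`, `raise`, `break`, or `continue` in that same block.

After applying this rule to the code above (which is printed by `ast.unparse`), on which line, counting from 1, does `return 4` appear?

18

Transformed code:
def wrap(value, k, y):
    y *= log(k)
    k -= process(value)
    for nodes in value:
        value -= y % k
        if value <= 22:
            break
    if value == 0 < value:
        return y
    else:
        k = k + 30
    value = (20 != 10) + k[20]
    if 27 != 14:
        y *= k + y
        y = value <= 11
    value *= handle(value)
    k = 21
    return 4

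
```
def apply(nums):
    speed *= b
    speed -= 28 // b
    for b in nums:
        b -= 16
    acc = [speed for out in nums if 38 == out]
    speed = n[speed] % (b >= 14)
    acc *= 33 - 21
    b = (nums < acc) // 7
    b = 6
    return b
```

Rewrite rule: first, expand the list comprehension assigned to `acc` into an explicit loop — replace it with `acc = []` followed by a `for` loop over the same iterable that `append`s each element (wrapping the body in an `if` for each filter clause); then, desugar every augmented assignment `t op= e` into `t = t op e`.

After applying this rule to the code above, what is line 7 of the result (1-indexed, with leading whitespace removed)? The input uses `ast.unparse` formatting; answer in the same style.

for out in nums:

Transformed code:
def apply(nums):
    speed = speed * b
    speed = speed - 28 // b
    for b in nums:
        b = b - 16
    acc = []
    for out in nums:
        if 38 == out:
            acc.append(speed)
    speed = n[speed] % (b >= 14)
    acc = acc * (33 - 21)
    b = (nums < acc) // 7
    b = 6
    return b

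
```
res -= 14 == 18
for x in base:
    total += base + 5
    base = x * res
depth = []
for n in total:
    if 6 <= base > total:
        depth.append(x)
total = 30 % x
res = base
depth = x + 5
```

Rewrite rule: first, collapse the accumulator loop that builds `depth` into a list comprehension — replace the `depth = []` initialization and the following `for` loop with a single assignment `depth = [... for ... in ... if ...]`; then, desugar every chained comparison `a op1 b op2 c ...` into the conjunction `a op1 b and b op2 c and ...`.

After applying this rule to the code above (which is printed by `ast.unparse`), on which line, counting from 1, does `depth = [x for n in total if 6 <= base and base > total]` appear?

5

Transformed code:
res -= 14 == 18
for x in base:
    total += base + 5
    base = x * res
depth = [x for n in total if 6 <= base and base > total]
total = 30 % x
res = base
depth = x + 5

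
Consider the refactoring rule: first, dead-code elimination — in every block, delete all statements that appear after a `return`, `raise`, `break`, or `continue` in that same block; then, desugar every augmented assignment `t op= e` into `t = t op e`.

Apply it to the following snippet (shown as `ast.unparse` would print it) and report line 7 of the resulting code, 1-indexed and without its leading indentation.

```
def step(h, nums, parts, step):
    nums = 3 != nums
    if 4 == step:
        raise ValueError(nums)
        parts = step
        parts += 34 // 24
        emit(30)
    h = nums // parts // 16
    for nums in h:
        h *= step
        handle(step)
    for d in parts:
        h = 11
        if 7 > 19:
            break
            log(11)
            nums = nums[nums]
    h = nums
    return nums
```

h = h * step

Transformed code:
def step(h, nums, parts, step):
    nums = 3 != nums
    if 4 == step:
        raise ValueError(nums)
    h = nums // parts // 16
    for nums in h:
        h = h * step
        handle(step)
    for d in parts:
        h = 11
        if 7 > 19:
            break
    h = nums
    return nums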